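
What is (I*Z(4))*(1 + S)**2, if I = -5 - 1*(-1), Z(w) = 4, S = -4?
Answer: -144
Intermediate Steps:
I = -4 (I = -5 + 1 = -4)
(I*Z(4))*(1 + S)**2 = (-4*4)*(1 - 4)**2 = -16*(-3)**2 = -16*9 = -144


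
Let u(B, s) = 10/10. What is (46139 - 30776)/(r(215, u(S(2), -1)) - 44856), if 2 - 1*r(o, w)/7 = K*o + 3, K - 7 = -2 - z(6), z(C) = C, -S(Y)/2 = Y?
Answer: -15363/43358 ≈ -0.35433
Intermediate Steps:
S(Y) = -2*Y
u(B, s) = 1 (u(B, s) = 10*(1/10) = 1)
K = -1 (K = 7 + (-2 - 1*6) = 7 + (-2 - 6) = 7 - 8 = -1)
r(o, w) = -7 + 7*o (r(o, w) = 14 - 7*(-o + 3) = 14 - 7*(3 - o) = 14 + (-21 + 7*o) = -7 + 7*o)
(46139 - 30776)/(r(215, u(S(2), -1)) - 44856) = (46139 - 30776)/((-7 + 7*215) - 44856) = 15363/((-7 + 1505) - 44856) = 15363/(1498 - 44856) = 15363/(-43358) = 15363*(-1/43358) = -15363/43358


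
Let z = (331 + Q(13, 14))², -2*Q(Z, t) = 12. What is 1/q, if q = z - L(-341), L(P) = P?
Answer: 1/105966 ≈ 9.4370e-6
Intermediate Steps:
Q(Z, t) = -6 (Q(Z, t) = -½*12 = -6)
z = 105625 (z = (331 - 6)² = 325² = 105625)
q = 105966 (q = 105625 - 1*(-341) = 105625 + 341 = 105966)
1/q = 1/105966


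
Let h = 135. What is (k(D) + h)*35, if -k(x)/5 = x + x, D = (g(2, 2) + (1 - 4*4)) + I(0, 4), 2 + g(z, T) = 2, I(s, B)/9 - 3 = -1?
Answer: 3675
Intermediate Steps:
I(s, B) = 18 (I(s, B) = 27 + 9*(-1) = 27 - 9 = 18)
g(z, T) = 0 (g(z, T) = -2 + 2 = 0)
D = 3 (D = (0 + (1 - 4*4)) + 18 = (0 + (1 - 16)) + 18 = (0 - 15) + 18 = -15 + 18 = 3)
k(x) = -10*x (k(x) = -5*(x + x) = -10*x)
(k(D) + h)*35 = (-10*3 + 135)*35 = (-30 + 135)*35 = 105*35 = 3675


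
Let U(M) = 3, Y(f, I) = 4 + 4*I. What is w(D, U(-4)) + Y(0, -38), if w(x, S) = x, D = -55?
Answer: -203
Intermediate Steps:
w(D, U(-4)) + Y(0, -38) = -55 + (4 + 4*(-38)) = -55 + (4 - 152) = -55 - 148 = -203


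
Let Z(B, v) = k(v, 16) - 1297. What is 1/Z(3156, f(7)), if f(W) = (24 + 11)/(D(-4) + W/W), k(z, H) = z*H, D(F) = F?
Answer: -3/4451 ≈ -0.00067401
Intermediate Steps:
k(z, H) = H*z
f(W) = -35/3 (f(W) = (24 + 11)/(-4 + W/W) = 35/(-4 + 1) = 35/(-3) = 35*(-1/3) = -35/3)
Z(B, v) = -1297 + 16*v (Z(B, v) = 16*v - 1297 = -1297 + 16*v)
1/Z(3156, f(7)) = 1/(-1297 + 16*(-35/3)) = 1/(-1297 - 560/3) = 1/(-4451/3) = -3/4451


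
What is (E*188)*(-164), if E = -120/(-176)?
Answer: -231240/11 ≈ -21022.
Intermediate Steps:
E = 15/22 (E = -120*(-1/176) = 15/22 ≈ 0.68182)
(E*188)*(-164) = ((15/22)*188)*(-164) = (1410/11)*(-164) = -231240/11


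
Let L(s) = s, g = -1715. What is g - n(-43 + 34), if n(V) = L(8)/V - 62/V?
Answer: -1721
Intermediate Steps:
n(V) = -54/V (n(V) = 8/V - 62/V = -54/V)
g - n(-43 + 34) = -1715 - (-54)/(-43 + 34) = -1715 - (-54)/(-9) = -1715 - (-54)*(-1)/9 = -1715 - 1*6 = -1715 - 6 = -1721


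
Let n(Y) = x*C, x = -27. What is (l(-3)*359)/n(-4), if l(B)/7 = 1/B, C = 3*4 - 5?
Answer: 359/81 ≈ 4.4321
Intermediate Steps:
C = 7 (C = 12 - 5 = 7)
n(Y) = -189 (n(Y) = -27*7 = -189)
l(B) = 7/B
(l(-3)*359)/n(-4) = ((7/(-3))*359)/(-189) = ((7*(-⅓))*359)*(-1/189) = -7/3*359*(-1/189) = -2513/3*(-1/189) = 359/81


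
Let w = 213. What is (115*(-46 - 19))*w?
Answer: -1592175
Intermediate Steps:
(115*(-46 - 19))*w = (115*(-46 - 19))*213 = (115*(-65))*213 = -7475*213 = -1592175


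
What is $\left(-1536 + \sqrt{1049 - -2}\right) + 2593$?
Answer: $1057 + \sqrt{1051} \approx 1089.4$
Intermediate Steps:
$\left(-1536 + \sqrt{1049 - -2}\right) + 2593 = \left(-1536 + \sqrt{1049 + 2}\right) + 2593 = \left(-1536 + \sqrt{1051}\right) + 2593 = 1057 + \sqrt{1051}$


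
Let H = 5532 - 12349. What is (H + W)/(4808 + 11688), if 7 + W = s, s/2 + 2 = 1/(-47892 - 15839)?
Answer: -217577635/525653288 ≈ -0.41392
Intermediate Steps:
H = -6817
s = -254926/63731 (s = -4 + 2/(-47892 - 15839) = -4 + 2/(-63731) = -4 + 2*(-1/63731) = -4 - 2/63731 = -254926/63731 ≈ -4.0000)
W = -701043/63731 (W = -7 - 254926/63731 = -701043/63731 ≈ -11.000)
(H + W)/(4808 + 11688) = (-6817 - 701043/63731)/(4808 + 11688) = -435155270/63731/16496 = -435155270/63731*1/16496 = -217577635/525653288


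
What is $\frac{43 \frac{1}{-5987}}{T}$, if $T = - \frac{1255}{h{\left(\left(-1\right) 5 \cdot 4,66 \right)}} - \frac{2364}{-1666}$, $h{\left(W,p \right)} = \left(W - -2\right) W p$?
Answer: $- \frac{170211888}{32376384847} \approx -0.0052573$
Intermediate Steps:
$h{\left(W,p \right)} = W p \left(2 + W\right)$ ($h{\left(W,p \right)} = \left(W + 2\right) W p = \left(2 + W\right) W p = W \left(2 + W\right) p = W p \left(2 + W\right)$)
$T = \frac{5407781}{3958416}$ ($T = - \frac{1255}{\left(-1\right) 5 \cdot 4 \cdot 66 \left(2 + \left(-1\right) 5 \cdot 4\right)} - \frac{2364}{-1666} = - \frac{1255}{\left(-5\right) 4 \cdot 66 \left(2 - 20\right)} - - \frac{1182}{833} = - \frac{1255}{\left(-20\right) 66 \left(2 - 20\right)} + \frac{1182}{833} = - \frac{1255}{\left(-20\right) 66 \left(-18\right)} + \frac{1182}{833} = - \frac{1255}{23760} + \frac{1182}{833} = \left(-1255\right) \frac{1}{23760} + \frac{1182}{833} = - \frac{251}{4752} + \frac{1182}{833} = \frac{5407781}{3958416} \approx 1.3661$)
$\frac{43 \frac{1}{-5987}}{T} = \frac{43 \frac{1}{-5987}}{\frac{5407781}{3958416}} = 43 \left(- \frac{1}{5987}\right) \frac{3958416}{5407781} = \left(- \frac{43}{5987}\right) \frac{3958416}{5407781} = - \frac{170211888}{32376384847}$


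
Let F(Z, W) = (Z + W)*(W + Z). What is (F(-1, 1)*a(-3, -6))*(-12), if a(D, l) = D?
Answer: 0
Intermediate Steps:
F(Z, W) = (W + Z)² (F(Z, W) = (W + Z)*(W + Z) = (W + Z)²)
(F(-1, 1)*a(-3, -6))*(-12) = ((1 - 1)²*(-3))*(-12) = (0²*(-3))*(-12) = (0*(-3))*(-12) = 0*(-12) = 0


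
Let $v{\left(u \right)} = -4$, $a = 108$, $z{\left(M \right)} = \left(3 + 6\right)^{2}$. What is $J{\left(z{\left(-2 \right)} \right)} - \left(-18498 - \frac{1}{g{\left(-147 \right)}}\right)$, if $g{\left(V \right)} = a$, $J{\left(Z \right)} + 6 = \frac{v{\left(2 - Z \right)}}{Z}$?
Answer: $\frac{5991395}{324} \approx 18492.0$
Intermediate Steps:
$z{\left(M \right)} = 81$ ($z{\left(M \right)} = 9^{2} = 81$)
$J{\left(Z \right)} = -6 - \frac{4}{Z}$
$g{\left(V \right)} = 108$
$J{\left(z{\left(-2 \right)} \right)} - \left(-18498 - \frac{1}{g{\left(-147 \right)}}\right) = \left(-6 - \frac{4}{81}\right) - \left(-18498 - \frac{1}{108}\right) = - \frac{490}{81} - - \frac{1997785}{108} = - \frac{490}{81} + \frac{1997785}{108} = \frac{5991395}{324}$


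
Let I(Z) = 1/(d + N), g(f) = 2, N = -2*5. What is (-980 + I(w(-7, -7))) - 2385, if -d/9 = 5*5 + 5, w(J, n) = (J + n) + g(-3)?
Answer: -942201/280 ≈ -3365.0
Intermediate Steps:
N = -10
w(J, n) = 2 + J + n (w(J, n) = (J + n) + 2 = 2 + J + n)
d = -270 (d = -9*(5*5 + 5) = -9*(25 + 5) = -9*30 = -270)
I(Z) = -1/280 (I(Z) = 1/(-270 - 10) = 1/(-280) = -1/280)
(-980 + I(w(-7, -7))) - 2385 = (-980 - 1/280) - 2385 = -274401/280 - 2385 = -942201/280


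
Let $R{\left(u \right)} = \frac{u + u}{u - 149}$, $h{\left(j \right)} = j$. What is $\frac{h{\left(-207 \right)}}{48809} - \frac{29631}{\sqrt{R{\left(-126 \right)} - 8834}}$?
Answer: $- \frac{207}{48809} + \frac{21165 i \sqrt{26720078}}{347014} \approx -0.004241 + 315.28 i$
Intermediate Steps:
$R{\left(u \right)} = \frac{2 u}{-149 + u}$
$\frac{h{\left(-207 \right)}}{48809} - \frac{29631}{\sqrt{R{\left(-126 \right)} - 8834}} = - \frac{207}{48809} - \frac{29631}{\sqrt{2 \left(-126\right) \frac{1}{-149 - 126} - 8834}} = \left(-207\right) \frac{1}{48809} - \frac{29631}{\sqrt{2 \left(-126\right) \frac{1}{-275} - 8834}} = - \frac{207}{48809} - \frac{29631}{\sqrt{2 \left(-126\right) \left(- \frac{1}{275}\right) - 8834}} = - \frac{207}{48809} - \frac{29631}{\sqrt{\frac{252}{275} - 8834}} = - \frac{207}{48809} - \frac{29631}{\sqrt{- \frac{2429098}{275}}} = - \frac{207}{48809} - \frac{29631}{\frac{1}{55} i \sqrt{26720078}} = - \frac{207}{48809} - 29631 \left(- \frac{5 i \sqrt{26720078}}{2429098}\right) = - \frac{207}{48809} + \frac{21165 i \sqrt{26720078}}{347014}$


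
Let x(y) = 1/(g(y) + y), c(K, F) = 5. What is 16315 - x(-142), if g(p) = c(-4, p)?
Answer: 2235156/137 ≈ 16315.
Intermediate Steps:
g(p) = 5
x(y) = 1/(5 + y)
16315 - x(-142) = 16315 - 1/(5 - 142) = 16315 - 1/(-137) = 16315 - 1*(-1/137) = 16315 + 1/137 = 2235156/137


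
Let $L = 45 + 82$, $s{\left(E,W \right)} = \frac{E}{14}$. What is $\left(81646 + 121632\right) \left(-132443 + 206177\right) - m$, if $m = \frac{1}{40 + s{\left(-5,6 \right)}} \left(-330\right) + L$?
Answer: $\frac{554574497533}{37} \approx 1.4988 \cdot 10^{10}$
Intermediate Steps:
$s{\left(E,W \right)} = \frac{E}{14}$ ($s{\left(E,W \right)} = E \frac{1}{14} = \frac{E}{14}$)
$L = 127$
$m = \frac{4391}{37}$ ($m = \frac{1}{40 + \frac{1}{14} \left(-5\right)} \left(-330\right) + 127 = \frac{1}{40 - \frac{5}{14}} \left(-330\right) + 127 = \frac{1}{\frac{555}{14}} \left(-330\right) + 127 = \frac{14}{555} \left(-330\right) + 127 = - \frac{308}{37} + 127 = \frac{4391}{37} \approx 118.68$)
$\left(81646 + 121632\right) \left(-132443 + 206177\right) - m = \left(81646 + 121632\right) \left(-132443 + 206177\right) - \frac{4391}{37} = 203278 \cdot 73734 - \frac{4391}{37} = 14988500052 - \frac{4391}{37} = \frac{554574497533}{37}$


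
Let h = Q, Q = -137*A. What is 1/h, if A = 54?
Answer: -1/7398 ≈ -0.00013517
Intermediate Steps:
Q = -7398 (Q = -137*54 = -7398)
h = -7398
1/h = 1/(-7398) = -1/7398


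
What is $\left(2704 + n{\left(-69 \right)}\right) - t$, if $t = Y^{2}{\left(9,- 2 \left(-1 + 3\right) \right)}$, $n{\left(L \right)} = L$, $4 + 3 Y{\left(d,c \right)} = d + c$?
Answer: $\frac{23714}{9} \approx 2634.9$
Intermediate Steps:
$Y{\left(d,c \right)} = - \frac{4}{3} + \frac{c}{3} + \frac{d}{3}$ ($Y{\left(d,c \right)} = - \frac{4}{3} + \frac{d + c}{3} = - \frac{4}{3} + \frac{c + d}{3} = - \frac{4}{3} + \left(\frac{c}{3} + \frac{d}{3}\right) = - \frac{4}{3} + \frac{c}{3} + \frac{d}{3}$)
$t = \frac{1}{9}$ ($t = \left(- \frac{4}{3} + \frac{\left(-2\right) \left(-1 + 3\right)}{3} + \frac{1}{3} \cdot 9\right)^{2} = \left(- \frac{4}{3} + \frac{\left(-2\right) 2}{3} + 3\right)^{2} = \left(- \frac{4}{3} + \frac{1}{3} \left(-4\right) + 3\right)^{2} = \left(- \frac{4}{3} - \frac{4}{3} + 3\right)^{2} = \left(\frac{1}{3}\right)^{2} = \frac{1}{9} \approx 0.11111$)
$\left(2704 + n{\left(-69 \right)}\right) - t = \left(2704 - 69\right) - \frac{1}{9} = 2635 - \frac{1}{9} = \frac{23714}{9}$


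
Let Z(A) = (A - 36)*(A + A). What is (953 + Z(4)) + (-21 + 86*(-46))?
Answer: -3280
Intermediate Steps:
Z(A) = 2*A*(-36 + A) (Z(A) = (-36 + A)*(2*A) = 2*A*(-36 + A))
(953 + Z(4)) + (-21 + 86*(-46)) = (953 + 2*4*(-36 + 4)) + (-21 + 86*(-46)) = (953 + 2*4*(-32)) + (-21 - 3956) = (953 - 256) - 3977 = 697 - 3977 = -3280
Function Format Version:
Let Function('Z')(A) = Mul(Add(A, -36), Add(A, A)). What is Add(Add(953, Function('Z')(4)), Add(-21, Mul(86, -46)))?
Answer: -3280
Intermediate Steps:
Function('Z')(A) = Mul(2, A, Add(-36, A)) (Function('Z')(A) = Mul(Add(-36, A), Mul(2, A)) = Mul(2, A, Add(-36, A)))
Add(Add(953, Function('Z')(4)), Add(-21, Mul(86, -46))) = Add(Add(953, Mul(2, 4, Add(-36, 4))), Add(-21, Mul(86, -46))) = Add(Add(953, Mul(2, 4, -32)), Add(-21, -3956)) = Add(Add(953, -256), -3977) = Add(697, -3977) = -3280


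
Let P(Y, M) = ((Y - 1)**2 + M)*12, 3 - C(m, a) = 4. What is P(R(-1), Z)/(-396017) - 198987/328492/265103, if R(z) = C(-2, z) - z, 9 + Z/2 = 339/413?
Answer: 6595956761314689/14243060560101688196 ≈ 0.00046310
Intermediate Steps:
C(m, a) = -1 (C(m, a) = 3 - 1*4 = 3 - 4 = -1)
Z = -6756/413 (Z = -18 + 2*(339/413) = -18 + 678/413 = -6756/413 ≈ -16.358)
R(z) = -1 - z
P(Y, M) = 12*M + 12*(-1 + Y)**2 (P(Y, M) = ((-1 + Y)**2 + M)*12 = (M + (-1 + Y)**2)*12 = 12*M + 12*(-1 + Y)**2)
P(R(-1), Z)/(-396017) - 198987/328492/265103 = (12*(-6756/413) + 12*(-1 + (-1 - 1*(-1)))**2)/(-396017) - 198987/328492/265103 = (-81072/413 + 12*(-1 + (-1 + 1))**2)*(-1/396017) - 198987*1/328492*(1/265103) = (-81072/413 + 12*(-1 + 0)**2)*(-1/396017) - 198987/328492*1/265103 = (-81072/413 + 12*(-1)**2)*(-1/396017) - 198987/87084214676 = (-81072/413 + 12*1)*(-1/396017) - 198987/87084214676 = (-81072/413 + 12)*(-1/396017) - 198987/87084214676 = -76116/413*(-1/396017) - 198987/87084214676 = 76116/163555021 - 198987/87084214676 = 6595956761314689/14243060560101688196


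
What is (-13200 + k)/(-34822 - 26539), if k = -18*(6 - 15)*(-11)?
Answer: 14982/61361 ≈ 0.24416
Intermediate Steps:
k = -1782 (k = -18*(-9)*(-11) = 162*(-11) = -1782)
(-13200 + k)/(-34822 - 26539) = (-13200 - 1782)/(-34822 - 26539) = -14982/(-61361) = -14982*(-1/61361) = 14982/61361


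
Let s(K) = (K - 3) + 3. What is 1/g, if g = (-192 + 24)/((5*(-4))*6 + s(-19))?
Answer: 139/168 ≈ 0.82738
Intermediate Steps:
s(K) = K (s(K) = (-3 + K) + 3 = K)
g = 168/139 (g = (-192 + 24)/((5*(-4))*6 - 19) = -168/(-20*6 - 19) = -168/(-120 - 19) = -168/(-139) = -168*(-1/139) = 168/139 ≈ 1.2086)
1/g = 1/(168/139) = 139/168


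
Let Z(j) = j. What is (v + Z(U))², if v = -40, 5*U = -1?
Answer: 40401/25 ≈ 1616.0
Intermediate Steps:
U = -⅕ (U = (⅕)*(-1) = -⅕ ≈ -0.20000)
(v + Z(U))² = (-40 - ⅕)² = (-201/5)² = 40401/25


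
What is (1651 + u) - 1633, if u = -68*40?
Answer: -2702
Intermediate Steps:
u = -2720
(1651 + u) - 1633 = (1651 - 2720) - 1633 = -1069 - 1633 = -2702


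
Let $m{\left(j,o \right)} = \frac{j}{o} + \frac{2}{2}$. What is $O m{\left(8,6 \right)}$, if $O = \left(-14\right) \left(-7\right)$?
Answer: $\frac{686}{3} \approx 228.67$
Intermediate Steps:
$m{\left(j,o \right)} = 1 + \frac{j}{o}$ ($m{\left(j,o \right)} = \frac{j}{o} + 2 \cdot \frac{1}{2} = \frac{j}{o} + 1 = 1 + \frac{j}{o}$)
$O = 98$
$O m{\left(8,6 \right)} = 98 \frac{8 + 6}{6} = 98 \cdot \frac{1}{6} \cdot 14 = 98 \cdot \frac{7}{3} = \frac{686}{3}$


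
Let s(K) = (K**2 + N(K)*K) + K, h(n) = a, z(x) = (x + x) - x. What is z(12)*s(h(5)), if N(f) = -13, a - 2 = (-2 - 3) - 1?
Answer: 768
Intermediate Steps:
z(x) = x (z(x) = 2*x - x = x)
a = -4 (a = 2 + ((-2 - 3) - 1) = 2 + (-5 - 1) = 2 - 6 = -4)
h(n) = -4
s(K) = K**2 - 12*K (s(K) = (K**2 - 13*K) + K = K**2 - 12*K)
z(12)*s(h(5)) = 12*(-4*(-12 - 4)) = 12*(-4*(-16)) = 12*64 = 768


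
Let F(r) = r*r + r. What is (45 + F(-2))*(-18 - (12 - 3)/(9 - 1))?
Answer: -7191/8 ≈ -898.88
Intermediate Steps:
F(r) = r + r² (F(r) = r² + r = r + r²)
(45 + F(-2))*(-18 - (12 - 3)/(9 - 1)) = (45 - 2*(1 - 2))*(-18 - (12 - 3)/(9 - 1)) = (45 - 2*(-1))*(-18 - 9/8) = (45 + 2)*(-18 - 9/8) = 47*(-18 - 1*9/8) = 47*(-18 - 9/8) = 47*(-153/8) = -7191/8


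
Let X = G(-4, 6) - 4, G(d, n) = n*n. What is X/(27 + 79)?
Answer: 16/53 ≈ 0.30189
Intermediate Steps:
G(d, n) = n²
X = 32 (X = 6² - 4 = 36 - 4 = 32)
X/(27 + 79) = 32/(27 + 79) = 32/106 = 32*(1/106) = 16/53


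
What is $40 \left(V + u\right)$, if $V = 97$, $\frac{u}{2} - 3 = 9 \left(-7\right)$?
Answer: $-920$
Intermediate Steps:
$u = -120$ ($u = 6 + 2 \cdot 9 \left(-7\right) = 6 + 2 \left(-63\right) = 6 - 126 = -120$)
$40 \left(V + u\right) = 40 \left(97 - 120\right) = 40 \left(-23\right) = -920$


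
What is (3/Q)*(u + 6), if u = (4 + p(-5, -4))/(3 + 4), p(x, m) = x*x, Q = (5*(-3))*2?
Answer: -71/70 ≈ -1.0143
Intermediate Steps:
Q = -30 (Q = -15*2 = -30)
p(x, m) = x²
u = 29/7 (u = (4 + (-5)²)/(3 + 4) = (4 + 25)/7 = 29*(⅐) = 29/7 ≈ 4.1429)
(3/Q)*(u + 6) = (3/(-30))*(29/7 + 6) = (3*(-1/30))*(71/7) = -⅒*71/7 = -71/70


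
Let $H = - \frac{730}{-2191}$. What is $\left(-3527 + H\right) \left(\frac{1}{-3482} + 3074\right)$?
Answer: $- \frac{82706453541309}{7629062} \approx -1.0841 \cdot 10^{7}$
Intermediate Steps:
$H = \frac{730}{2191}$ ($H = \left(-730\right) \left(- \frac{1}{2191}\right) = \frac{730}{2191} \approx 0.33318$)
$\left(-3527 + H\right) \left(\frac{1}{-3482} + 3074\right) = \left(-3527 + \frac{730}{2191}\right) \left(\frac{1}{-3482} + 3074\right) = - \frac{7726927 \left(- \frac{1}{3482} + 3074\right)}{2191} = \left(- \frac{7726927}{2191}\right) \frac{10703667}{3482} = - \frac{82706453541309}{7629062}$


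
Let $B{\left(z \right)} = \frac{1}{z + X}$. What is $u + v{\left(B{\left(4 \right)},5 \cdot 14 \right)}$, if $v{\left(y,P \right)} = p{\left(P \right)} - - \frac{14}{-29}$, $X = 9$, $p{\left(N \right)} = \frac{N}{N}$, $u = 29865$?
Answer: $\frac{866100}{29} \approx 29866.0$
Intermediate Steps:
$p{\left(N \right)} = 1$
$B{\left(z \right)} = \frac{1}{9 + z}$ ($B{\left(z \right)} = \frac{1}{z + 9} = \frac{1}{9 + z}$)
$v{\left(y,P \right)} = \frac{15}{29}$ ($v{\left(y,P \right)} = 1 - - \frac{14}{-29} = 1 - \left(-14\right) \left(- \frac{1}{29}\right) = 1 - \frac{14}{29} = \frac{15}{29}$)
$u + v{\left(B{\left(4 \right)},5 \cdot 14 \right)} = 29865 + \frac{15}{29} = \frac{866100}{29}$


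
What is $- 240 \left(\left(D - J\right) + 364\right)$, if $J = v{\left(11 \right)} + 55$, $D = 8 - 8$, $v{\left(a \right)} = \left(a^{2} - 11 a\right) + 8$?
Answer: $-72240$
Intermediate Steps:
$v{\left(a \right)} = 8 + a^{2} - 11 a$
$D = 0$ ($D = 8 - 8 = 0$)
$J = 63$ ($J = \left(8 + 11^{2} - 121\right) + 55 = \left(8 + 121 - 121\right) + 55 = 8 + 55 = 63$)
$- 240 \left(\left(D - J\right) + 364\right) = - 240 \left(\left(0 - 63\right) + 364\right) = - 240 \left(-63 + 364\right) = \left(-240\right) 301 = -72240$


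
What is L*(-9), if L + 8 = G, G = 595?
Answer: -5283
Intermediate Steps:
L = 587 (L = -8 + 595 = 587)
L*(-9) = 587*(-9) = -5283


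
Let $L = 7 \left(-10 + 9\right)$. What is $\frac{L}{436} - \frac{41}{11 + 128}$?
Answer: $- \frac{18849}{60604} \approx -0.31102$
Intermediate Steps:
$L = -7$ ($L = 7 \left(-1\right) = -7$)
$\frac{L}{436} - \frac{41}{11 + 128} = - \frac{7}{436} - \frac{41}{11 + 128} = \left(-7\right) \frac{1}{436} - \frac{41}{139} = - \frac{7}{436} - \frac{41}{139} = - \frac{18849}{60604}$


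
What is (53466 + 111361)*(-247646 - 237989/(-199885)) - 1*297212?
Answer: -8159075473674887/199885 ≈ -4.0819e+10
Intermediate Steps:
(53466 + 111361)*(-247646 - 237989/(-199885)) - 1*297212 = 164827*(-247646 - 237989*(-1/199885)) - 297212 = 164827*(-247646 + 237989/199885) - 297212 = 164827*(-49500482721/199885) - 297212 = -8159016065454267/199885 - 297212 = -8159075473674887/199885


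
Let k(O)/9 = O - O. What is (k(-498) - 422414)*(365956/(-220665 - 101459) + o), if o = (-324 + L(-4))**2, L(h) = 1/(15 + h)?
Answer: -39258676313471380/885841 ≈ -4.4318e+10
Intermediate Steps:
k(O) = 0 (k(O) = 9*(O - O) = 9*0 = 0)
o = 12694969/121 (o = (-324 + 1/(15 - 4))**2 = (-324 + 1/11)**2 = (-3563/11)**2 = 12694969/121 ≈ 1.0492e+5)
(k(-498) - 422414)*(365956/(-220665 - 101459) + o) = (0 - 422414)*(365956/(-220665 - 101459) + 12694969/121) = -422414*(365956/(-322124) + 12694969/121) = -422414*(365956*(-1/322124) + 12694969/121) = -422414*(-91489/80531 + 12694969/121) = -422414*92938861670/885841 = -39258676313471380/885841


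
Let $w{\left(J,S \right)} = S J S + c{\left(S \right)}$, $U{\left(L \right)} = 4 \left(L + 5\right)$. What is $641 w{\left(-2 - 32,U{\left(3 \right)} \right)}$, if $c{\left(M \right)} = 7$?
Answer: $-22312569$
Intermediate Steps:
$U{\left(L \right)} = 20 + 4 L$ ($U{\left(L \right)} = 4 \left(5 + L\right) = 20 + 4 L$)
$w{\left(J,S \right)} = 7 + J S^{2}$ ($w{\left(J,S \right)} = S J S + 7 = J S S + 7 = J S^{2} + 7 = 7 + J S^{2}$)
$641 w{\left(-2 - 32,U{\left(3 \right)} \right)} = 641 \left(7 + \left(-2 - 32\right) \left(20 + 4 \cdot 3\right)^{2}\right) = 641 \left(7 - 34 \left(20 + 12\right)^{2}\right) = 641 \left(7 - 34 \cdot 32^{2}\right) = 641 \left(7 - 34816\right) = 641 \left(-34809\right) = -22312569$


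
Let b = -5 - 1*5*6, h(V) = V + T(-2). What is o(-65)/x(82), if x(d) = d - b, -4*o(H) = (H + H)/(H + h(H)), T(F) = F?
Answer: -5/2376 ≈ -0.0021044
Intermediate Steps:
h(V) = -2 + V (h(V) = V - 2 = -2 + V)
b = -35 (b = -5 - 5*6 = -5 - 30 = -35)
o(H) = -H/(2*(-2 + 2*H)) (o(H) = -(H + H)/(4*(H + (-2 + H))) = -2*H/(4*(-2 + 2*H)) = -H/(2*(-2 + 2*H)))
x(d) = 35 + d (x(d) = d - 1*(-35) = d + 35 = 35 + d)
o(-65)/x(82) = (-1*(-65)/(-4 + 4*(-65)))/(35 + 82) = -1*(-65)/(-4 - 260)/117 = -1*(-65)/(-264)*(1/117) = -1*(-65)*(-1/264)*(1/117) = -65/264*1/117 = -5/2376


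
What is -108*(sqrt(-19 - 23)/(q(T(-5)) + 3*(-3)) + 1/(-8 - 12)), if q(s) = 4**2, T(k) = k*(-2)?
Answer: 27/5 - 108*I*sqrt(42)/7 ≈ 5.4 - 99.989*I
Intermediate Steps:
T(k) = -2*k
q(s) = 16
-108*(sqrt(-19 - 23)/(q(T(-5)) + 3*(-3)) + 1/(-8 - 12)) = -108*(sqrt(-19 - 23)/(16 + 3*(-3)) + 1/(-8 - 12)) = -108*(sqrt(-42)/(16 - 9) + 1/(-20)) = -108*((I*sqrt(42))/7 + 1*(-1/20)) = -108*((I*sqrt(42))*(1/7) - 1/20) = -108*(I*sqrt(42)/7 - 1/20) = -108*(-1/20 + I*sqrt(42)/7) = 27/5 - 108*I*sqrt(42)/7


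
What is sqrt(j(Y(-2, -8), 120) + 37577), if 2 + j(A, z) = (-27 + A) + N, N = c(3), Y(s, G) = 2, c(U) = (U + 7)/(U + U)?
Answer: sqrt(337965)/3 ≈ 193.78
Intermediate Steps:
c(U) = (7 + U)/(2*U) (c(U) = (7 + U)/((2*U)) = (7 + U)*(1/(2*U)) = (7 + U)/(2*U))
N = 5/3 (N = (1/2)*(7 + 3)/3 = (1/2)*(1/3)*10 = 5/3 ≈ 1.6667)
j(A, z) = -82/3 + A (j(A, z) = -2 + ((-27 + A) + 5/3) = -2 + (-76/3 + A) = -82/3 + A)
sqrt(j(Y(-2, -8), 120) + 37577) = sqrt((-82/3 + 2) + 37577) = sqrt(-76/3 + 37577) = sqrt(112655/3) = sqrt(337965)/3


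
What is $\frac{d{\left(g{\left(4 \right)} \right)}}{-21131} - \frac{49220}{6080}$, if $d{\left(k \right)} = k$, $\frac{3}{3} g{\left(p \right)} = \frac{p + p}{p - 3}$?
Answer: $- \frac{52005823}{6423824} \approx -8.0958$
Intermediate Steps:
$g{\left(p \right)} = \frac{2 p}{-3 + p}$ ($g{\left(p \right)} = \frac{p + p}{p - 3} = \frac{2 p}{-3 + p}$)
$\frac{d{\left(g{\left(4 \right)} \right)}}{-21131} - \frac{49220}{6080} = \frac{2 \cdot 4 \frac{1}{-3 + 4}}{-21131} - \frac{49220}{6080} = 2 \cdot 4 \cdot 1^{-1} \left(- \frac{1}{21131}\right) - \frac{2461}{304} = 2 \cdot 4 \cdot 1 \left(- \frac{1}{21131}\right) - \frac{2461}{304} = 8 \left(- \frac{1}{21131}\right) - \frac{2461}{304} = - \frac{8}{21131} - \frac{2461}{304} = - \frac{52005823}{6423824}$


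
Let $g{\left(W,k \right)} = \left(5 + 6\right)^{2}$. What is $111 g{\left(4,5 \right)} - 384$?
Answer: $13047$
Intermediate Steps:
$g{\left(W,k \right)} = 121$ ($g{\left(W,k \right)} = 11^{2} = 121$)
$111 g{\left(4,5 \right)} - 384 = 111 \cdot 121 - 384 = 13431 - 384 = 13047$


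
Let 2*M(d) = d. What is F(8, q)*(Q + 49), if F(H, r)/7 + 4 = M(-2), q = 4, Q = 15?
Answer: -2240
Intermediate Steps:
M(d) = d/2
F(H, r) = -35 (F(H, r) = -28 + 7*((½)*(-2)) = -28 + 7*(-1) = -28 - 7 = -35)
F(8, q)*(Q + 49) = -35*(15 + 49) = -35*64 = -2240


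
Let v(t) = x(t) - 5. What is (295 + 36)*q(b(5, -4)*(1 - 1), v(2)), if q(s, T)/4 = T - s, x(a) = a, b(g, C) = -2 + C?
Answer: -3972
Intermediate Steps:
v(t) = -5 + t (v(t) = t - 5 = -5 + t)
q(s, T) = -4*s + 4*T (q(s, T) = 4*(T - s) = -4*s + 4*T)
(295 + 36)*q(b(5, -4)*(1 - 1), v(2)) = (295 + 36)*(-4*(-2 - 4)*(1 - 1) + 4*(-5 + 2)) = 331*(-(-24)*0 + 4*(-3)) = 331*(-4*0 - 12) = 331*(0 - 12) = 331*(-12) = -3972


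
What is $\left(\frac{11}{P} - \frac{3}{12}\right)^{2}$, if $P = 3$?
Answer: $\frac{1681}{144} \approx 11.674$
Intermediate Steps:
$\left(\frac{11}{P} - \frac{3}{12}\right)^{2} = \left(\frac{11}{3} - \frac{3}{12}\right)^{2} = \left(11 \cdot \frac{1}{3} - \frac{1}{4}\right)^{2} = \left(\frac{11}{3} - \frac{1}{4}\right)^{2} = \left(\frac{41}{12}\right)^{2} = \frac{1681}{144}$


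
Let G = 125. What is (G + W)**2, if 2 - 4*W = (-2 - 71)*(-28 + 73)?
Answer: 14341369/16 ≈ 8.9634e+5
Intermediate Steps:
W = 3287/4 (W = 1/2 - (-2 - 71)*(-28 + 73)/4 = 1/2 - (-73)*45/4 = 1/2 - 1/4*(-3285) = 1/2 + 3285/4 = 3287/4 ≈ 821.75)
(G + W)**2 = (125 + 3287/4)**2 = (3787/4)**2 = 14341369/16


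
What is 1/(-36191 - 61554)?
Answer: -1/97745 ≈ -1.0231e-5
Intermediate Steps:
1/(-36191 - 61554) = 1/(-97745) = -1/97745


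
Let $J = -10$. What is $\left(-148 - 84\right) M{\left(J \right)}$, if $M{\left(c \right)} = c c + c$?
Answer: $-20880$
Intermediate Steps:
$M{\left(c \right)} = c + c^{2}$ ($M{\left(c \right)} = c^{2} + c = c + c^{2}$)
$\left(-148 - 84\right) M{\left(J \right)} = \left(-148 - 84\right) \left(- 10 \left(1 - 10\right)\right) = - 232 \left(\left(-10\right) \left(-9\right)\right) = \left(-232\right) 90 = -20880$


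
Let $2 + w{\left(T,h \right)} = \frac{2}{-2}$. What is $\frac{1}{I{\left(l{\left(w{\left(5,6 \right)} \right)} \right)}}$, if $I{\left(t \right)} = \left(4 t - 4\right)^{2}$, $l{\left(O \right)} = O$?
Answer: $\frac{1}{256} \approx 0.0039063$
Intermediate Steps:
$w{\left(T,h \right)} = -3$ ($w{\left(T,h \right)} = -2 + \frac{2}{-2} = -2 + 2 \left(- \frac{1}{2}\right) = -2 - 1 = -3$)
$I{\left(t \right)} = \left(-4 + 4 t\right)^{2}$
$\frac{1}{I{\left(l{\left(w{\left(5,6 \right)} \right)} \right)}} = \frac{1}{16 \left(-1 - 3\right)^{2}} = \frac{1}{16 \left(-4\right)^{2}} = \frac{1}{16 \cdot 16} = \frac{1}{256}$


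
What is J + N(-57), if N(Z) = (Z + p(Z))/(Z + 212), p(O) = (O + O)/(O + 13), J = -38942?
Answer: -132793417/3410 ≈ -38942.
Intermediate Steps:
p(O) = 2*O/(13 + O) (p(O) = (2*O)/(13 + O) = 2*O/(13 + O))
N(Z) = (Z + 2*Z/(13 + Z))/(212 + Z) (N(Z) = (Z + 2*Z/(13 + Z))/(Z + 212) = (Z + 2*Z/(13 + Z))/(212 + Z))
J + N(-57) = -38942 - 57*(15 - 57)/((13 - 57)*(212 - 57)) = -38942 - 57*(-42)/(-44*155) = -38942 - 57*(-1/44)*1/155*(-42) = -38942 - 1197/3410 = -132793417/3410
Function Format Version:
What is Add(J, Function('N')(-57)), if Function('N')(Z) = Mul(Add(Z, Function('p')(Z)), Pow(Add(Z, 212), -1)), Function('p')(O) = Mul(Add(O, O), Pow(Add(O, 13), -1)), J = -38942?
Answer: Rational(-132793417, 3410) ≈ -38942.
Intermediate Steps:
Function('p')(O) = Mul(2, O, Pow(Add(13, O), -1)) (Function('p')(O) = Mul(Mul(2, O), Pow(Add(13, O), -1)) = Mul(2, O, Pow(Add(13, O), -1)))
Function('N')(Z) = Mul(Pow(Add(212, Z), -1), Add(Z, Mul(2, Z, Pow(Add(13, Z), -1)))) (Function('N')(Z) = Mul(Add(Z, Mul(2, Z, Pow(Add(13, Z), -1))), Pow(Add(Z, 212), -1)) = Mul(Add(Z, Mul(2, Z, Pow(Add(13, Z), -1))), Pow(Add(212, Z), -1)) = Mul(Pow(Add(212, Z), -1), Add(Z, Mul(2, Z, Pow(Add(13, Z), -1)))))
Add(J, Function('N')(-57)) = Add(-38942, Mul(-57, Pow(Add(13, -57), -1), Pow(Add(212, -57), -1), Add(15, -57))) = Add(-38942, Mul(-57, Pow(-44, -1), Pow(155, -1), -42)) = Add(-38942, Mul(-57, Rational(-1, 44), Rational(1, 155), -42)) = Add(-38942, Rational(-1197, 3410)) = Rational(-132793417, 3410)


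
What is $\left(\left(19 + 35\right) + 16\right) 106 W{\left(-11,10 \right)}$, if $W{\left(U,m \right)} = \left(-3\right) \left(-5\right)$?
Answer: $111300$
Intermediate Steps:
$W{\left(U,m \right)} = 15$
$\left(\left(19 + 35\right) + 16\right) 106 W{\left(-11,10 \right)} = \left(\left(19 + 35\right) + 16\right) 106 \cdot 15 = \left(54 + 16\right) 106 \cdot 15 = 70 \cdot 106 \cdot 15 = 7420 \cdot 15 = 111300$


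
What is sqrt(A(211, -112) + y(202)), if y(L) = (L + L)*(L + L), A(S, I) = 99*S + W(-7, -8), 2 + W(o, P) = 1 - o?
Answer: sqrt(184111) ≈ 429.08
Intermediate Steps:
W(o, P) = -1 - o (W(o, P) = -2 + (1 - o) = -1 - o)
A(S, I) = 6 + 99*S (A(S, I) = 99*S + (-1 - 1*(-7)) = 99*S + (-1 + 7) = 99*S + 6 = 6 + 99*S)
y(L) = 4*L**2 (y(L) = (2*L)*(2*L) = 4*L**2)
sqrt(A(211, -112) + y(202)) = sqrt((6 + 99*211) + 4*202**2) = sqrt((6 + 20889) + 4*40804) = sqrt(20895 + 163216) = sqrt(184111)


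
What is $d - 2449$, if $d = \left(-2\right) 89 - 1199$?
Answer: $-3826$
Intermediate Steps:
$d = -1377$ ($d = -178 - 1199 = -1377$)
$d - 2449 = -1377 - 2449 = -3826$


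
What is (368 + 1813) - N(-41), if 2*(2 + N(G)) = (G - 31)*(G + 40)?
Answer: 2147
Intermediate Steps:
N(G) = -2 + (-31 + G)*(40 + G)/2 (N(G) = -2 + ((G - 31)*(G + 40))/2 = -2 + ((-31 + G)*(40 + G))/2 = -2 + (-31 + G)*(40 + G)/2)
(368 + 1813) - N(-41) = (368 + 1813) - (-622 + (½)*(-41)² + (9/2)*(-41)) = 2181 - (-622 + (½)*1681 - 369/2) = 2181 - (-622 + 1681/2 - 369/2) = 2181 - 1*34 = 2181 - 34 = 2147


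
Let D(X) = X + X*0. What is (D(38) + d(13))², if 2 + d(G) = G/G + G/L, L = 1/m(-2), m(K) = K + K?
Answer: 225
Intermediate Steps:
m(K) = 2*K
D(X) = X (D(X) = X + 0 = X)
L = -¼ (L = 1/(2*(-2)) = 1/(-4) = -¼ ≈ -0.25000)
d(G) = -1 - 4*G (d(G) = -2 + (G/G + G/(-¼)) = -2 + (1 + G*(-4)) = -2 + (1 - 4*G) = -1 - 4*G)
(D(38) + d(13))² = (38 + (-1 - 4*13))² = (38 + (-1 - 52))² = (38 - 53)² = (-15)² = 225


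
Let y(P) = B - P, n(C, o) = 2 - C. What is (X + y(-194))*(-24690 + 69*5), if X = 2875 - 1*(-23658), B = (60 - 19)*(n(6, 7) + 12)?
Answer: -658653975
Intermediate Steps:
B = 328 (B = (60 - 19)*((2 - 1*6) + 12) = 41*((2 - 6) + 12) = 41*(-4 + 12) = 41*8 = 328)
X = 26533 (X = 2875 + 23658 = 26533)
y(P) = 328 - P
(X + y(-194))*(-24690 + 69*5) = (26533 + (328 - 1*(-194)))*(-24690 + 69*5) = (26533 + (328 + 194))*(-24690 + 345) = (26533 + 522)*(-24345) = 27055*(-24345) = -658653975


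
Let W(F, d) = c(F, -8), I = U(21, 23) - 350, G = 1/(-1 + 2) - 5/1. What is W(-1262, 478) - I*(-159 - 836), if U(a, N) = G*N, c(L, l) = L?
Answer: -441052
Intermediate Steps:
G = -4 (G = 1/1 - 5*1 = 1*1 - 5 = 1 - 5 = -4)
U(a, N) = -4*N
I = -442 (I = -4*23 - 350 = -92 - 350 = -442)
W(F, d) = F
W(-1262, 478) - I*(-159 - 836) = -1262 - (-442)*(-159 - 836) = -1262 - (-442)*(-995) = -1262 - 1*439790 = -1262 - 439790 = -441052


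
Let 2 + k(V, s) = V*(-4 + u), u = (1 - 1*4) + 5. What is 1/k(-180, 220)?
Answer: 1/358 ≈ 0.0027933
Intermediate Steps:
u = 2 (u = (1 - 4) + 5 = -3 + 5 = 2)
k(V, s) = -2 - 2*V (k(V, s) = -2 + V*(-4 + 2) = -2 + V*(-2) = -2 - 2*V)
1/k(-180, 220) = 1/(-2 - 2*(-180)) = 1/(-2 + 360) = 1/358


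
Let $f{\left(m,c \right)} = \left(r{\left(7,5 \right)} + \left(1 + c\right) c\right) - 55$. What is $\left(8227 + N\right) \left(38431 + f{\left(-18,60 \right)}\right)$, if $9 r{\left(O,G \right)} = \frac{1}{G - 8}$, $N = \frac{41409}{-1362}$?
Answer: $\frac{4223516508605}{12258} \approx 3.4455 \cdot 10^{8}$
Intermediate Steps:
$N = - \frac{13803}{454}$ ($N = 41409 \left(- \frac{1}{1362}\right) = - \frac{13803}{454} \approx -30.403$)
$r{\left(O,G \right)} = \frac{1}{9 \left(-8 + G\right)}$ ($r{\left(O,G \right)} = \frac{1}{9 \left(G - 8\right)} = \frac{1}{9 \left(-8 + G\right)}$)
$f{\left(m,c \right)} = - \frac{1486}{27} + c \left(1 + c\right)$ ($f{\left(m,c \right)} = \left(\frac{1}{9 \left(-8 + 5\right)} + \left(1 + c\right) c\right) - 55 = \left(\frac{1}{9 \left(-3\right)} + c \left(1 + c\right)\right) - 55 = \left(\frac{1}{9} \left(- \frac{1}{3}\right) + c \left(1 + c\right)\right) - 55 = \left(- \frac{1}{27} + c \left(1 + c\right)\right) - 55 = - \frac{1486}{27} + c \left(1 + c\right)$)
$\left(8227 + N\right) \left(38431 + f{\left(-18,60 \right)}\right) = \left(8227 - \frac{13803}{454}\right) \left(38431 + \left(- \frac{1486}{27} + 60 + 60^{2}\right)\right) = \frac{3721255 \left(38431 + \left(- \frac{1486}{27} + 60 + 3600\right)\right)}{454} = \frac{3721255 \left(38431 + \frac{97334}{27}\right)}{454} = \frac{3721255}{454} \cdot \frac{1134971}{27} = \frac{4223516508605}{12258}$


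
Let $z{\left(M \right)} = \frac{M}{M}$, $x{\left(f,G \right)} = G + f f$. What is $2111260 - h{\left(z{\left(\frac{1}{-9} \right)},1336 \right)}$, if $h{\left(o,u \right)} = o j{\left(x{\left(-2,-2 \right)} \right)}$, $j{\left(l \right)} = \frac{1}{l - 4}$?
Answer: $\frac{4222521}{2} \approx 2.1113 \cdot 10^{6}$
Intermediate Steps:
$x{\left(f,G \right)} = G + f^{2}$
$j{\left(l \right)} = \frac{1}{-4 + l}$
$z{\left(M \right)} = 1$
$h{\left(o,u \right)} = - \frac{o}{2}$ ($h{\left(o,u \right)} = \frac{o}{-4 - \left(2 - \left(-2\right)^{2}\right)} = \frac{o}{-4 + \left(-2 + 4\right)} = \frac{o}{-4 + 2} = \frac{o}{-2} = o \left(- \frac{1}{2}\right) = - \frac{o}{2}$)
$2111260 - h{\left(z{\left(\frac{1}{-9} \right)},1336 \right)} = 2111260 - \left(- \frac{1}{2}\right) 1 = 2111260 - - \frac{1}{2} = 2111260 + \frac{1}{2} = \frac{4222521}{2}$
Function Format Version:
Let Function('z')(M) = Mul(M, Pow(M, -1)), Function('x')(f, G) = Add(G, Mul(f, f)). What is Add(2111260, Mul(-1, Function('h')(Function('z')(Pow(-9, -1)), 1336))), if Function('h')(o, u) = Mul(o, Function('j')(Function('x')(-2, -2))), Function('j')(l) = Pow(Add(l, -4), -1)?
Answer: Rational(4222521, 2) ≈ 2.1113e+6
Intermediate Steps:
Function('x')(f, G) = Add(G, Pow(f, 2))
Function('j')(l) = Pow(Add(-4, l), -1)
Function('z')(M) = 1
Function('h')(o, u) = Mul(Rational(-1, 2), o) (Function('h')(o, u) = Mul(o, Pow(Add(-4, Add(-2, Pow(-2, 2))), -1)) = Mul(o, Pow(Add(-4, Add(-2, 4)), -1)) = Mul(o, Pow(Add(-4, 2), -1)) = Mul(o, Pow(-2, -1)) = Mul(o, Rational(-1, 2)) = Mul(Rational(-1, 2), o))
Add(2111260, Mul(-1, Function('h')(Function('z')(Pow(-9, -1)), 1336))) = Add(2111260, Mul(-1, Mul(Rational(-1, 2), 1))) = Add(2111260, Mul(-1, Rational(-1, 2))) = Add(2111260, Rational(1, 2)) = Rational(4222521, 2)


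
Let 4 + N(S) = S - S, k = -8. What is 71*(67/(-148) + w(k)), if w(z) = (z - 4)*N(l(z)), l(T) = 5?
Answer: 499627/148 ≈ 3375.9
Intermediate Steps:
N(S) = -4 (N(S) = -4 + (S - S) = -4 + 0 = -4)
w(z) = 16 - 4*z (w(z) = (z - 4)*(-4) = (-4 + z)*(-4) = 16 - 4*z)
71*(67/(-148) + w(k)) = 71*(67/(-148) + (16 - 4*(-8))) = 71*(67*(-1/148) + (16 + 32)) = 71*(-67/148 + 48) = 71*(7037/148) = 499627/148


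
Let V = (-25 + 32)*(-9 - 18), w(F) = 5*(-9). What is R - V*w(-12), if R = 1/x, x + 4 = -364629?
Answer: -3101203666/364633 ≈ -8505.0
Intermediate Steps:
x = -364633 (x = -4 - 364629 = -364633)
w(F) = -45
R = -1/364633 (R = 1/(-364633) = -1/364633 ≈ -2.7425e-6)
V = -189 (V = 7*(-27) = -189)
R - V*w(-12) = -1/364633 - (-189)*(-45) = -1/364633 - 1*8505 = -1/364633 - 8505 = -3101203666/364633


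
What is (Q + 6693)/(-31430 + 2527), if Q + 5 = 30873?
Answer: -37561/28903 ≈ -1.2996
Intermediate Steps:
Q = 30868 (Q = -5 + 30873 = 30868)
(Q + 6693)/(-31430 + 2527) = (30868 + 6693)/(-31430 + 2527) = 37561/(-28903) = 37561*(-1/28903) = -37561/28903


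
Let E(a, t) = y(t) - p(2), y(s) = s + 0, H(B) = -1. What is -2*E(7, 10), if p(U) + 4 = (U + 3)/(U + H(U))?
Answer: -18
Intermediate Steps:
y(s) = s
p(U) = -4 + (3 + U)/(-1 + U) (p(U) = -4 + (U + 3)/(U - 1) = -4 + (3 + U)/(-1 + U))
E(a, t) = -1 + t (E(a, t) = t - (7 - 3*2)/(-1 + 2) = t - (7 - 6)/1 = t - 1 = -1 + t)
-2*E(7, 10) = -2*(-1 + 10) = -2*9 = -18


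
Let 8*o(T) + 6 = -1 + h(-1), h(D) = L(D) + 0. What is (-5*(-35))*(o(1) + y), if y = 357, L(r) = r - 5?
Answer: 497525/8 ≈ 62191.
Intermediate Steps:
L(r) = -5 + r
h(D) = -5 + D (h(D) = (-5 + D) + 0 = -5 + D)
o(T) = -13/8 (o(T) = -¾ + (-1 + (-5 - 1))/8 = -¾ + (-1 - 6)/8 = -¾ + (⅛)*(-7) = -¾ - 7/8 = -13/8)
(-5*(-35))*(o(1) + y) = (-5*(-35))*(-13/8 + 357) = 175*(2843/8) = 497525/8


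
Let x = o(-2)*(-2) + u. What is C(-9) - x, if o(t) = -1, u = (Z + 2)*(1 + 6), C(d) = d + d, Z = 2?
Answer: -48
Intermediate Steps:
C(d) = 2*d
u = 28 (u = (2 + 2)*(1 + 6) = 4*7 = 28)
x = 30 (x = -1*(-2) + 28 = 2 + 28 = 30)
C(-9) - x = 2*(-9) - 1*30 = -18 - 30 = -48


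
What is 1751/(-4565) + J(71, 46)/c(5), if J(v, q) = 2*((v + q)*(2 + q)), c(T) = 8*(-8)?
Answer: -1605817/9130 ≈ -175.88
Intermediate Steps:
c(T) = -64
J(v, q) = 2*(2 + q)*(q + v) (J(v, q) = 2*((q + v)*(2 + q)) = 2*((2 + q)*(q + v)) = 2*(2 + q)*(q + v))
1751/(-4565) + J(71, 46)/c(5) = 1751/(-4565) + (2*46² + 4*46 + 4*71 + 2*46*71)/(-64) = 1751*(-1/4565) + (2*2116 + 184 + 284 + 6532)*(-1/64) = -1751/4565 + (4232 + 184 + 284 + 6532)*(-1/64) = -1751/4565 + 11232*(-1/64) = -1751/4565 - 351/2 = -1605817/9130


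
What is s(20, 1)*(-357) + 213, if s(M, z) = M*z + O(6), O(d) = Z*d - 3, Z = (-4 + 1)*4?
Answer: 19848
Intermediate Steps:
Z = -12 (Z = -3*4 = -12)
O(d) = -3 - 12*d (O(d) = -12*d - 3 = -3 - 12*d)
s(M, z) = -75 + M*z (s(M, z) = M*z + (-3 - 12*6) = M*z + (-3 - 72) = M*z - 75 = -75 + M*z)
s(20, 1)*(-357) + 213 = (-75 + 20*1)*(-357) + 213 = (-75 + 20)*(-357) + 213 = -55*(-357) + 213 = 19635 + 213 = 19848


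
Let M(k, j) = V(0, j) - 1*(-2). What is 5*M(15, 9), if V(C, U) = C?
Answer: 10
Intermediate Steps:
M(k, j) = 2 (M(k, j) = 0 - 1*(-2) = 0 + 2 = 2)
5*M(15, 9) = 5*2 = 10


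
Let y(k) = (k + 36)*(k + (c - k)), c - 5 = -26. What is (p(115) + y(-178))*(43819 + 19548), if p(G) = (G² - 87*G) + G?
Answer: 400289339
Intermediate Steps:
p(G) = G² - 86*G
c = -21 (c = 5 - 26 = -21)
y(k) = -756 - 21*k (y(k) = (k + 36)*(k + (-21 - k)) = (36 + k)*(-21) = -756 - 21*k)
(p(115) + y(-178))*(43819 + 19548) = (115*(-86 + 115) + (-756 - 21*(-178)))*(43819 + 19548) = (115*29 + (-756 + 3738))*63367 = (3335 + 2982)*63367 = 6317*63367 = 400289339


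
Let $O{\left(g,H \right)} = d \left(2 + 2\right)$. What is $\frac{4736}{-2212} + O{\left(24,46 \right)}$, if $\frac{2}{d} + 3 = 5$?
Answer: $\frac{1028}{553} \approx 1.859$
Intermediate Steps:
$d = 1$ ($d = \frac{2}{-3 + 5} = \frac{2}{2} = 2 \cdot \frac{1}{2} = 1$)
$O{\left(g,H \right)} = 4$ ($O{\left(g,H \right)} = 1 \left(2 + 2\right) = 1 \cdot 4 = 4$)
$\frac{4736}{-2212} + O{\left(24,46 \right)} = \frac{4736}{-2212} + 4 = 4736 \left(- \frac{1}{2212}\right) + 4 = - \frac{1184}{553} + 4 = \frac{1028}{553}$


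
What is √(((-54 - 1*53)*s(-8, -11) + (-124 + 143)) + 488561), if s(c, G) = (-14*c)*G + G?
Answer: √621581 ≈ 788.40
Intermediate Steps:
s(c, G) = G - 14*G*c (s(c, G) = -14*G*c + G = G - 14*G*c)
√(((-54 - 1*53)*s(-8, -11) + (-124 + 143)) + 488561) = √(((-54 - 1*53)*(-11*(1 - 14*(-8))) + (-124 + 143)) + 488561) = √(((-54 - 53)*(-11*(1 + 112)) + 19) + 488561) = √((-(-1177)*113 + 19) + 488561) = √((-107*(-1243) + 19) + 488561) = √((133001 + 19) + 488561) = √(133020 + 488561) = √621581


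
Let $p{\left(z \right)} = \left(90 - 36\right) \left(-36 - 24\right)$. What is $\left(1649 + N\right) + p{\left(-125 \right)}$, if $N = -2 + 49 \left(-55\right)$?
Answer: $-4288$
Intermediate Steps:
$N = -2697$ ($N = -2 - 2695 = -2697$)
$p{\left(z \right)} = -3240$ ($p{\left(z \right)} = \left(90 - 36\right) \left(-60\right) = 54 \left(-60\right) = -3240$)
$\left(1649 + N\right) + p{\left(-125 \right)} = \left(1649 - 2697\right) - 3240 = -1048 - 3240 = -4288$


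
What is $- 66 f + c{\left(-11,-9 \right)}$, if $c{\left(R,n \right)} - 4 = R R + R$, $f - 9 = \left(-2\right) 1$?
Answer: $-348$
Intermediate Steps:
$f = 7$ ($f = 9 - 2 = 7$)
$c{\left(R,n \right)} = 4 + R + R^{2}$ ($c{\left(R,n \right)} = 4 + \left(R R + R\right) = 4 + \left(R^{2} + R\right) = 4 + \left(R + R^{2}\right) = 4 + R + R^{2}$)
$- 66 f + c{\left(-11,-9 \right)} = \left(-66\right) 7 + \left(4 - 11 + \left(-11\right)^{2}\right) = -462 + \left(4 - 11 + 121\right) = -462 + 114 = -348$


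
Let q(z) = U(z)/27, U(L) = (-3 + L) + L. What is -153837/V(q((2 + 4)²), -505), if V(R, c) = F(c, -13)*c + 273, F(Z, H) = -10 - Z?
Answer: 51279/83234 ≈ 0.61608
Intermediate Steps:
U(L) = -3 + 2*L
q(z) = -⅑ + 2*z/27 (q(z) = (-3 + 2*z)/27 = (-3 + 2*z)*(1/27) = -⅑ + 2*z/27)
V(R, c) = 273 + c*(-10 - c) (V(R, c) = (-10 - c)*c + 273 = c*(-10 - c) + 273 = 273 + c*(-10 - c))
-153837/V(q((2 + 4)²), -505) = -153837/(273 - 1*(-505)*(10 - 505)) = -153837/(273 - 1*(-505)*(-495)) = -153837/(273 - 249975) = -153837/(-249702) = -153837*(-1/249702) = 51279/83234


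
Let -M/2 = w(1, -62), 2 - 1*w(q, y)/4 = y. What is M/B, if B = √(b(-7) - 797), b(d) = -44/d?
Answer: 512*I*√4305/1845 ≈ 18.208*I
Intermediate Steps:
w(q, y) = 8 - 4*y
M = -512 (M = -2*(8 - 4*(-62)) = -2*(8 + 248) = -2*256 = -512)
B = 3*I*√4305/7 (B = √(-44/(-7) - 797) = √(-44*(-⅐) - 797) = √(44/7 - 797) = √(-5535/7) = 3*I*√4305/7 ≈ 28.12*I)
M/B = -512*(-I*√4305/1845) = -(-512)*I*√4305/1845 = 512*I*√4305/1845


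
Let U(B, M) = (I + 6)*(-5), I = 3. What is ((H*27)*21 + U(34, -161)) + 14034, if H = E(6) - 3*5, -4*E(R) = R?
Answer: 9267/2 ≈ 4633.5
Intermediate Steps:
E(R) = -R/4
H = -33/2 (H = -¼*6 - 3*5 = -3/2 - 15 = -33/2 ≈ -16.500)
U(B, M) = -45 (U(B, M) = (3 + 6)*(-5) = 9*(-5) = -45)
((H*27)*21 + U(34, -161)) + 14034 = (-33/2*27*21 - 45) + 14034 = (-891/2*21 - 45) + 14034 = (-18711/2 - 45) + 14034 = -18801/2 + 14034 = 9267/2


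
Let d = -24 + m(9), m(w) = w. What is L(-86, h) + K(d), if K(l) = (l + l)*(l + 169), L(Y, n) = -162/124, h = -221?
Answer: -286521/62 ≈ -4621.3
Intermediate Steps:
d = -15 (d = -24 + 9 = -15)
L(Y, n) = -81/62 (L(Y, n) = -162*1/124 = -81/62)
K(l) = 2*l*(169 + l) (K(l) = (2*l)*(169 + l) = 2*l*(169 + l))
L(-86, h) + K(d) = -81/62 + 2*(-15)*(169 - 15) = -81/62 + 2*(-15)*154 = -81/62 - 4620 = -286521/62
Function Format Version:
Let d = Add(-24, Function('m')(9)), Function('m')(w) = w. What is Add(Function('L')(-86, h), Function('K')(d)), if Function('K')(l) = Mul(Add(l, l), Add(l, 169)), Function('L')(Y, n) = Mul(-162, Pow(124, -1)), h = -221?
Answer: Rational(-286521, 62) ≈ -4621.3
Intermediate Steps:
d = -15 (d = Add(-24, 9) = -15)
Function('L')(Y, n) = Rational(-81, 62) (Function('L')(Y, n) = Mul(-162, Rational(1, 124)) = Rational(-81, 62))
Function('K')(l) = Mul(2, l, Add(169, l)) (Function('K')(l) = Mul(Mul(2, l), Add(169, l)) = Mul(2, l, Add(169, l)))
Add(Function('L')(-86, h), Function('K')(d)) = Add(Rational(-81, 62), Mul(2, -15, Add(169, -15))) = Add(Rational(-81, 62), Mul(2, -15, 154)) = Add(Rational(-81, 62), -4620) = Rational(-286521, 62)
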